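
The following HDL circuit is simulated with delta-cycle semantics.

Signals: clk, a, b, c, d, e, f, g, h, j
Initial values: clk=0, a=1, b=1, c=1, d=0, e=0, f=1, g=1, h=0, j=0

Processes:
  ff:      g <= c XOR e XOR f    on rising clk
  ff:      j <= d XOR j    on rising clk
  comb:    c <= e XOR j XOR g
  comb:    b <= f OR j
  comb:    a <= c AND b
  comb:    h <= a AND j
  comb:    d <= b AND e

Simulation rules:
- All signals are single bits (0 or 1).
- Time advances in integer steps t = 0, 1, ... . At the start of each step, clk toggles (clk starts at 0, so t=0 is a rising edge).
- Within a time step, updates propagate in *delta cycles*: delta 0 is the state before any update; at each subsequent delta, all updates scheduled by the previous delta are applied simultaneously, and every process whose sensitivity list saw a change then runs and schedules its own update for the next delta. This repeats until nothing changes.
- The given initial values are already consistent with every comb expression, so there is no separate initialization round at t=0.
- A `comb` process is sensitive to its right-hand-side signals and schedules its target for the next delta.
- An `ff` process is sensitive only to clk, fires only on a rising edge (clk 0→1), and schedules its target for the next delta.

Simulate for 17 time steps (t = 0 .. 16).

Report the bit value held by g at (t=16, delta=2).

[bits: a,f,clk,c,d,h,g,b,j,e]
t=0: Δ0=1101001100 Δ1=1111001100 Δ2=1111000100 Δ3=1110000100 Δ4=0110000100 | 4Δ
t=1: Δ0=0110000100 Δ1=0100000100 | 1Δ
t=2: Δ0=0100000100 Δ1=0110000100 Δ2=0110001100 Δ3=0111001100 Δ4=1111001100 | 4Δ
t=3: Δ0=1111001100 Δ1=1101001100 | 1Δ
t=4: Δ0=1101001100 Δ1=1111001100 Δ2=1111000100 Δ3=1110000100 Δ4=0110000100 | 4Δ
t=5: Δ0=0110000100 Δ1=0100000100 | 1Δ
t=6: Δ0=0100000100 Δ1=0110000100 Δ2=0110001100 Δ3=0111001100 Δ4=1111001100 | 4Δ
t=7: Δ0=1111001100 Δ1=1101001100 | 1Δ
t=8: Δ0=1101001100 Δ1=1111001100 Δ2=1111000100 Δ3=1110000100 Δ4=0110000100 | 4Δ
t=9: Δ0=0110000100 Δ1=0100000100 | 1Δ
t=10: Δ0=0100000100 Δ1=0110000100 Δ2=0110001100 Δ3=0111001100 Δ4=1111001100 | 4Δ
t=11: Δ0=1111001100 Δ1=1101001100 | 1Δ
t=12: Δ0=1101001100 Δ1=1111001100 Δ2=1111000100 Δ3=1110000100 Δ4=0110000100 | 4Δ
t=13: Δ0=0110000100 Δ1=0100000100 | 1Δ
t=14: Δ0=0100000100 Δ1=0110000100 Δ2=0110001100 Δ3=0111001100 Δ4=1111001100 | 4Δ
t=15: Δ0=1111001100 Δ1=1101001100 | 1Δ
t=16: Δ0=1101001100 Δ1=1111001100 Δ2=1111000100 Δ3=1110000100 Δ4=0110000100 | 4Δ

0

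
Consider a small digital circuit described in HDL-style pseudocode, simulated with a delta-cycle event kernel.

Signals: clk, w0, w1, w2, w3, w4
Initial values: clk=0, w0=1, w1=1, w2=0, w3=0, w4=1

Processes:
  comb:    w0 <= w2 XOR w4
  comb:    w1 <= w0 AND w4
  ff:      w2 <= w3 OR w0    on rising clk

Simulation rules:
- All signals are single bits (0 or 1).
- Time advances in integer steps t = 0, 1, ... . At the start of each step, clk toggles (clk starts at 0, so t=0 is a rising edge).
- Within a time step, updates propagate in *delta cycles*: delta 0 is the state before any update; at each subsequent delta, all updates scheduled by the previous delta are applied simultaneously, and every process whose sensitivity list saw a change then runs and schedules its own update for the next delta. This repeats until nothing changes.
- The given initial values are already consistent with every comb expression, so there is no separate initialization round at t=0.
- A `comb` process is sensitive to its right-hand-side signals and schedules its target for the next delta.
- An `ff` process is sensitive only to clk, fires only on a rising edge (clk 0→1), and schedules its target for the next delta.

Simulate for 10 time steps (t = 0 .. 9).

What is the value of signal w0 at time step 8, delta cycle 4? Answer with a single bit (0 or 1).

t=0 Δ0: clk=0 w1=1 w2=0 w3=0 w4=1 w0=1
  Δ1: clk:0→1
  Δ2: w2:0→1
  Δ3: w0:1→0
  Δ4: w1:1→0
  (4Δ to stable)
t=1 Δ0: clk=1 w1=0 w2=1 w3=0 w4=1 w0=0
  Δ1: clk:1→0
  (1Δ to stable)
t=2 Δ0: clk=0 w1=0 w2=1 w3=0 w4=1 w0=0
  Δ1: clk:0→1
  Δ2: w2:1→0
  Δ3: w0:0→1
  Δ4: w1:0→1
  (4Δ to stable)
t=3 Δ0: clk=1 w1=1 w2=0 w3=0 w4=1 w0=1
  Δ1: clk:1→0
  (1Δ to stable)
t=4 Δ0: clk=0 w1=1 w2=0 w3=0 w4=1 w0=1
  Δ1: clk:0→1
  Δ2: w2:0→1
  Δ3: w0:1→0
  Δ4: w1:1→0
  (4Δ to stable)
t=5 Δ0: clk=1 w1=0 w2=1 w3=0 w4=1 w0=0
  Δ1: clk:1→0
  (1Δ to stable)
t=6 Δ0: clk=0 w1=0 w2=1 w3=0 w4=1 w0=0
  Δ1: clk:0→1
  Δ2: w2:1→0
  Δ3: w0:0→1
  Δ4: w1:0→1
  (4Δ to stable)
t=7 Δ0: clk=1 w1=1 w2=0 w3=0 w4=1 w0=1
  Δ1: clk:1→0
  (1Δ to stable)
t=8 Δ0: clk=0 w1=1 w2=0 w3=0 w4=1 w0=1
  Δ1: clk:0→1
  Δ2: w2:0→1
  Δ3: w0:1→0
  Δ4: w1:1→0
  (4Δ to stable)
t=9 Δ0: clk=1 w1=0 w2=1 w3=0 w4=1 w0=0
  Δ1: clk:1→0
  (1Δ to stable)

0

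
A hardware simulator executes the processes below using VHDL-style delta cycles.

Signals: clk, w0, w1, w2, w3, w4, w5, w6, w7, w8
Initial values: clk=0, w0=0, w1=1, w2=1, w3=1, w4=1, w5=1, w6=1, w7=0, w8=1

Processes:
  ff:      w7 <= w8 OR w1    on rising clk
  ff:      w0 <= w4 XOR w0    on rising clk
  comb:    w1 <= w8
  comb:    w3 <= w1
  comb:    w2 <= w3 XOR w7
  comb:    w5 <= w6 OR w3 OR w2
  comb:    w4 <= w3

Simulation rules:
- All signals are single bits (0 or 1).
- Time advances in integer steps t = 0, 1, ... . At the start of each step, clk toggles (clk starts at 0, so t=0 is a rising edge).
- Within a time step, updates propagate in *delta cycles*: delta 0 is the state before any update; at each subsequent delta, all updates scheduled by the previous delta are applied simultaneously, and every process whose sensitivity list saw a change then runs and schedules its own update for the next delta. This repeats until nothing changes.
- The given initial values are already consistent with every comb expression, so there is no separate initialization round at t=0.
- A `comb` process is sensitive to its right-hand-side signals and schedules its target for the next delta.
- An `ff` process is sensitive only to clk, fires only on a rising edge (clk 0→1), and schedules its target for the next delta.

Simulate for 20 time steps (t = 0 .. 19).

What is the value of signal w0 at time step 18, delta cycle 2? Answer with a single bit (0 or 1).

[bits: clk,w2,w0,w1,w7,w5,w8,w3,w4,w6]
t=0: Δ0=0101011111 Δ1=1101011111 Δ2=1111111111 Δ3=1011111111 | 3Δ
t=1: Δ0=1011111111 Δ1=0011111111 | 1Δ
t=2: Δ0=0011111111 Δ1=1011111111 Δ2=1001111111 | 2Δ
t=3: Δ0=1001111111 Δ1=0001111111 | 1Δ
t=4: Δ0=0001111111 Δ1=1001111111 Δ2=1011111111 | 2Δ
t=5: Δ0=1011111111 Δ1=0011111111 | 1Δ
t=6: Δ0=0011111111 Δ1=1011111111 Δ2=1001111111 | 2Δ
t=7: Δ0=1001111111 Δ1=0001111111 | 1Δ
t=8: Δ0=0001111111 Δ1=1001111111 Δ2=1011111111 | 2Δ
t=9: Δ0=1011111111 Δ1=0011111111 | 1Δ
t=10: Δ0=0011111111 Δ1=1011111111 Δ2=1001111111 | 2Δ
t=11: Δ0=1001111111 Δ1=0001111111 | 1Δ
t=12: Δ0=0001111111 Δ1=1001111111 Δ2=1011111111 | 2Δ
t=13: Δ0=1011111111 Δ1=0011111111 | 1Δ
t=14: Δ0=0011111111 Δ1=1011111111 Δ2=1001111111 | 2Δ
t=15: Δ0=1001111111 Δ1=0001111111 | 1Δ
t=16: Δ0=0001111111 Δ1=1001111111 Δ2=1011111111 | 2Δ
t=17: Δ0=1011111111 Δ1=0011111111 | 1Δ
t=18: Δ0=0011111111 Δ1=1011111111 Δ2=1001111111 | 2Δ
t=19: Δ0=1001111111 Δ1=0001111111 | 1Δ

0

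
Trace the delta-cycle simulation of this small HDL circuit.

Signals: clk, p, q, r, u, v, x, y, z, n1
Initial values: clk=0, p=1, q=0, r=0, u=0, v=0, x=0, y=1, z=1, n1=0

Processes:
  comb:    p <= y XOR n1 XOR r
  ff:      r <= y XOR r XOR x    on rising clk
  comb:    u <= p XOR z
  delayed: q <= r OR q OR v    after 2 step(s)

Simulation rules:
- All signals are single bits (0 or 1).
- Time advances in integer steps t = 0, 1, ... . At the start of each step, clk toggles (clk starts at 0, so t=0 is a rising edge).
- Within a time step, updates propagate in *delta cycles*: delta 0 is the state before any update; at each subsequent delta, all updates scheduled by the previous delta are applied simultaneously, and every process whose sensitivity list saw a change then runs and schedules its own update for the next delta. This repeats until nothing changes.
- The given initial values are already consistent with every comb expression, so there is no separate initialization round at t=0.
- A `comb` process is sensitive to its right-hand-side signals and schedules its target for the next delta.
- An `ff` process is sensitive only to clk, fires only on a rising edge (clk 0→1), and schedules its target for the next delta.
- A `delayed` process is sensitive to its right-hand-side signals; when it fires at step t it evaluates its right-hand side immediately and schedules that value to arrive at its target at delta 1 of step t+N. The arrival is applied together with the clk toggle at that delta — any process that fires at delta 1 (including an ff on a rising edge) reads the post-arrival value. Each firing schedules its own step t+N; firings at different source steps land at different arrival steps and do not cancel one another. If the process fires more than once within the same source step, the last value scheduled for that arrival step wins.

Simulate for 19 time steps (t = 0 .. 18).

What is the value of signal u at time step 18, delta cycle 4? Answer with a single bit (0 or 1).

0

[bits: z,q,p,v,y,n1,x,r,u,clk]
t=0: Δ0=1010100000 Δ1=1010100001 Δ2=1010100101 Δ3=1000100101 Δ4=1000100111 | 4Δ
t=1: Δ0=1000100111 Δ1=1000100110 | 1Δ
t=2: Δ0=1000100110 Δ1=1100100111 Δ2=1100100011 Δ3=1110100011 Δ4=1110100001 | 4Δ
t=3: Δ0=1110100001 Δ1=1110100000 | 1Δ
t=4: Δ0=1110100000 Δ1=1110100001 Δ2=1110100101 Δ3=1100100101 Δ4=1100100111 | 4Δ
t=5: Δ0=1100100111 Δ1=1100100110 | 1Δ
t=6: Δ0=1100100110 Δ1=1100100111 Δ2=1100100011 Δ3=1110100011 Δ4=1110100001 | 4Δ
t=7: Δ0=1110100001 Δ1=1110100000 | 1Δ
t=8: Δ0=1110100000 Δ1=1110100001 Δ2=1110100101 Δ3=1100100101 Δ4=1100100111 | 4Δ
t=9: Δ0=1100100111 Δ1=1100100110 | 1Δ
t=10: Δ0=1100100110 Δ1=1100100111 Δ2=1100100011 Δ3=1110100011 Δ4=1110100001 | 4Δ
t=11: Δ0=1110100001 Δ1=1110100000 | 1Δ
t=12: Δ0=1110100000 Δ1=1110100001 Δ2=1110100101 Δ3=1100100101 Δ4=1100100111 | 4Δ
t=13: Δ0=1100100111 Δ1=1100100110 | 1Δ
t=14: Δ0=1100100110 Δ1=1100100111 Δ2=1100100011 Δ3=1110100011 Δ4=1110100001 | 4Δ
t=15: Δ0=1110100001 Δ1=1110100000 | 1Δ
t=16: Δ0=1110100000 Δ1=1110100001 Δ2=1110100101 Δ3=1100100101 Δ4=1100100111 | 4Δ
t=17: Δ0=1100100111 Δ1=1100100110 | 1Δ
t=18: Δ0=1100100110 Δ1=1100100111 Δ2=1100100011 Δ3=1110100011 Δ4=1110100001 | 4Δ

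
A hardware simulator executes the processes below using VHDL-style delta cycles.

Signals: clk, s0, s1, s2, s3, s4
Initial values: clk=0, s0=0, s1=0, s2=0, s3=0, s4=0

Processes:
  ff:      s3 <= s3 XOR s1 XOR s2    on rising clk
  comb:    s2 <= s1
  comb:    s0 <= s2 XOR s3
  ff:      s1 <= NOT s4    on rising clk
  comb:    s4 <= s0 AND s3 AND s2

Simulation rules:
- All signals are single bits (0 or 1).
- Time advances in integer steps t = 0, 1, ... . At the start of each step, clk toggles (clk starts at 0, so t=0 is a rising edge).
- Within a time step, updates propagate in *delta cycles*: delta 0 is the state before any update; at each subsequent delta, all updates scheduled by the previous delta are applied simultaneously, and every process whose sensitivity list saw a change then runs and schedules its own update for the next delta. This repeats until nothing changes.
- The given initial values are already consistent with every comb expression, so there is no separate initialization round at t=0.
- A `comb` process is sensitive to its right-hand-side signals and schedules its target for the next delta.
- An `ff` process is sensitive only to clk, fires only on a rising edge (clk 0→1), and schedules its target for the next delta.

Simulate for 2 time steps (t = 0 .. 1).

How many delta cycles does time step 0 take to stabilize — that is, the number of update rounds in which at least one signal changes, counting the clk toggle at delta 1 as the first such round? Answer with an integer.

[bits: s4,s3,s2,s1,s0,clk]
t=0: Δ0=000000 Δ1=000001 Δ2=000101 Δ3=001101 Δ4=001111 | 4Δ
t=1: Δ0=001111 Δ1=001110 | 1Δ

4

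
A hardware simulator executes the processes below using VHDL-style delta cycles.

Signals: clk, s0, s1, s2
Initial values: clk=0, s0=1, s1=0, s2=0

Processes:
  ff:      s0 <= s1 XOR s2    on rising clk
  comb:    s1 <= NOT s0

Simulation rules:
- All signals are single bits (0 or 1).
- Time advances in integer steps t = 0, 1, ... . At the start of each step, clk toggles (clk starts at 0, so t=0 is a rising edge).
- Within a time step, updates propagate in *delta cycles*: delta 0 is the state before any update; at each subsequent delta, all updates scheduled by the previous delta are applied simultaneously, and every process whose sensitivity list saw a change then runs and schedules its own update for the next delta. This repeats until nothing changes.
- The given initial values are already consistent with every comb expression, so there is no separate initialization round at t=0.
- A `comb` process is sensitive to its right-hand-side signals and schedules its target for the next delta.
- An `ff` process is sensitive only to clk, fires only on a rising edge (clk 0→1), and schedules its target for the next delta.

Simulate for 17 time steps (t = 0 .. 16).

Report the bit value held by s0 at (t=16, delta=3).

[bits: s0,s2,s1,clk]
t=0: Δ0=1000 Δ1=1001 Δ2=0001 Δ3=0011 | 3Δ
t=1: Δ0=0011 Δ1=0010 | 1Δ
t=2: Δ0=0010 Δ1=0011 Δ2=1011 Δ3=1001 | 3Δ
t=3: Δ0=1001 Δ1=1000 | 1Δ
t=4: Δ0=1000 Δ1=1001 Δ2=0001 Δ3=0011 | 3Δ
t=5: Δ0=0011 Δ1=0010 | 1Δ
t=6: Δ0=0010 Δ1=0011 Δ2=1011 Δ3=1001 | 3Δ
t=7: Δ0=1001 Δ1=1000 | 1Δ
t=8: Δ0=1000 Δ1=1001 Δ2=0001 Δ3=0011 | 3Δ
t=9: Δ0=0011 Δ1=0010 | 1Δ
t=10: Δ0=0010 Δ1=0011 Δ2=1011 Δ3=1001 | 3Δ
t=11: Δ0=1001 Δ1=1000 | 1Δ
t=12: Δ0=1000 Δ1=1001 Δ2=0001 Δ3=0011 | 3Δ
t=13: Δ0=0011 Δ1=0010 | 1Δ
t=14: Δ0=0010 Δ1=0011 Δ2=1011 Δ3=1001 | 3Δ
t=15: Δ0=1001 Δ1=1000 | 1Δ
t=16: Δ0=1000 Δ1=1001 Δ2=0001 Δ3=0011 | 3Δ

0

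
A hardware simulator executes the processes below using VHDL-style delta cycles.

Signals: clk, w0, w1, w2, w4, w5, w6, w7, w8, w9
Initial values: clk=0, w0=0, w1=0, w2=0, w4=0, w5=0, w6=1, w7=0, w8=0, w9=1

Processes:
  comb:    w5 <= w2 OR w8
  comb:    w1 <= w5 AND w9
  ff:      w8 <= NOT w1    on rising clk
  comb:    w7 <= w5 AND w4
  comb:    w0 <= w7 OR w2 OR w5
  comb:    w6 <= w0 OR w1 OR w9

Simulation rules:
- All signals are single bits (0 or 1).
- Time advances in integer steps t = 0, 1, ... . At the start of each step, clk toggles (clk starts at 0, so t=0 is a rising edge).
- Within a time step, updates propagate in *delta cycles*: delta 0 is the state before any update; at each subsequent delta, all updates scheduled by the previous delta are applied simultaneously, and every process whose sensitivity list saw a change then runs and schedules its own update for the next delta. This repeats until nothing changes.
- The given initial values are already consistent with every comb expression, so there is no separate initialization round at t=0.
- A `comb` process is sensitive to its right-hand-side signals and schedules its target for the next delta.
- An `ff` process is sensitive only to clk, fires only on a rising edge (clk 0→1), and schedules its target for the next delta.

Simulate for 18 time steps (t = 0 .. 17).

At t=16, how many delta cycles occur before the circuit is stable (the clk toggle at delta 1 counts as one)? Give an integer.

t0.Δ0 w7=0 w2=0 w9=1 w5=0 w8=0 clk=0 w4=0 w1=0 w0=0 w6=1
t0.Δ1 w7=0 w2=0 w9=1 w5=0 w8=0 clk=1 w4=0 w1=0 w0=0 w6=1
t0.Δ2 w7=0 w2=0 w9=1 w5=0 w8=1 clk=1 w4=0 w1=0 w0=0 w6=1
t0.Δ3 w7=0 w2=0 w9=1 w5=1 w8=1 clk=1 w4=0 w1=0 w0=0 w6=1
t0.Δ4 w7=0 w2=0 w9=1 w5=1 w8=1 clk=1 w4=0 w1=1 w0=1 w6=1
t1.Δ0 w7=0 w2=0 w9=1 w5=1 w8=1 clk=1 w4=0 w1=1 w0=1 w6=1
t1.Δ1 w7=0 w2=0 w9=1 w5=1 w8=1 clk=0 w4=0 w1=1 w0=1 w6=1
t2.Δ0 w7=0 w2=0 w9=1 w5=1 w8=1 clk=0 w4=0 w1=1 w0=1 w6=1
t2.Δ1 w7=0 w2=0 w9=1 w5=1 w8=1 clk=1 w4=0 w1=1 w0=1 w6=1
t2.Δ2 w7=0 w2=0 w9=1 w5=1 w8=0 clk=1 w4=0 w1=1 w0=1 w6=1
t2.Δ3 w7=0 w2=0 w9=1 w5=0 w8=0 clk=1 w4=0 w1=1 w0=1 w6=1
t2.Δ4 w7=0 w2=0 w9=1 w5=0 w8=0 clk=1 w4=0 w1=0 w0=0 w6=1
t3.Δ0 w7=0 w2=0 w9=1 w5=0 w8=0 clk=1 w4=0 w1=0 w0=0 w6=1
t3.Δ1 w7=0 w2=0 w9=1 w5=0 w8=0 clk=0 w4=0 w1=0 w0=0 w6=1
t4.Δ0 w7=0 w2=0 w9=1 w5=0 w8=0 clk=0 w4=0 w1=0 w0=0 w6=1
t4.Δ1 w7=0 w2=0 w9=1 w5=0 w8=0 clk=1 w4=0 w1=0 w0=0 w6=1
t4.Δ2 w7=0 w2=0 w9=1 w5=0 w8=1 clk=1 w4=0 w1=0 w0=0 w6=1
t4.Δ3 w7=0 w2=0 w9=1 w5=1 w8=1 clk=1 w4=0 w1=0 w0=0 w6=1
t4.Δ4 w7=0 w2=0 w9=1 w5=1 w8=1 clk=1 w4=0 w1=1 w0=1 w6=1
t5.Δ0 w7=0 w2=0 w9=1 w5=1 w8=1 clk=1 w4=0 w1=1 w0=1 w6=1
t5.Δ1 w7=0 w2=0 w9=1 w5=1 w8=1 clk=0 w4=0 w1=1 w0=1 w6=1
t6.Δ0 w7=0 w2=0 w9=1 w5=1 w8=1 clk=0 w4=0 w1=1 w0=1 w6=1
t6.Δ1 w7=0 w2=0 w9=1 w5=1 w8=1 clk=1 w4=0 w1=1 w0=1 w6=1
t6.Δ2 w7=0 w2=0 w9=1 w5=1 w8=0 clk=1 w4=0 w1=1 w0=1 w6=1
t6.Δ3 w7=0 w2=0 w9=1 w5=0 w8=0 clk=1 w4=0 w1=1 w0=1 w6=1
t6.Δ4 w7=0 w2=0 w9=1 w5=0 w8=0 clk=1 w4=0 w1=0 w0=0 w6=1
t7.Δ0 w7=0 w2=0 w9=1 w5=0 w8=0 clk=1 w4=0 w1=0 w0=0 w6=1
t7.Δ1 w7=0 w2=0 w9=1 w5=0 w8=0 clk=0 w4=0 w1=0 w0=0 w6=1
t8.Δ0 w7=0 w2=0 w9=1 w5=0 w8=0 clk=0 w4=0 w1=0 w0=0 w6=1
t8.Δ1 w7=0 w2=0 w9=1 w5=0 w8=0 clk=1 w4=0 w1=0 w0=0 w6=1
t8.Δ2 w7=0 w2=0 w9=1 w5=0 w8=1 clk=1 w4=0 w1=0 w0=0 w6=1
t8.Δ3 w7=0 w2=0 w9=1 w5=1 w8=1 clk=1 w4=0 w1=0 w0=0 w6=1
t8.Δ4 w7=0 w2=0 w9=1 w5=1 w8=1 clk=1 w4=0 w1=1 w0=1 w6=1
t9.Δ0 w7=0 w2=0 w9=1 w5=1 w8=1 clk=1 w4=0 w1=1 w0=1 w6=1
t9.Δ1 w7=0 w2=0 w9=1 w5=1 w8=1 clk=0 w4=0 w1=1 w0=1 w6=1
t10.Δ0 w7=0 w2=0 w9=1 w5=1 w8=1 clk=0 w4=0 w1=1 w0=1 w6=1
t10.Δ1 w7=0 w2=0 w9=1 w5=1 w8=1 clk=1 w4=0 w1=1 w0=1 w6=1
t10.Δ2 w7=0 w2=0 w9=1 w5=1 w8=0 clk=1 w4=0 w1=1 w0=1 w6=1
t10.Δ3 w7=0 w2=0 w9=1 w5=0 w8=0 clk=1 w4=0 w1=1 w0=1 w6=1
t10.Δ4 w7=0 w2=0 w9=1 w5=0 w8=0 clk=1 w4=0 w1=0 w0=0 w6=1
t11.Δ0 w7=0 w2=0 w9=1 w5=0 w8=0 clk=1 w4=0 w1=0 w0=0 w6=1
t11.Δ1 w7=0 w2=0 w9=1 w5=0 w8=0 clk=0 w4=0 w1=0 w0=0 w6=1
t12.Δ0 w7=0 w2=0 w9=1 w5=0 w8=0 clk=0 w4=0 w1=0 w0=0 w6=1
t12.Δ1 w7=0 w2=0 w9=1 w5=0 w8=0 clk=1 w4=0 w1=0 w0=0 w6=1
t12.Δ2 w7=0 w2=0 w9=1 w5=0 w8=1 clk=1 w4=0 w1=0 w0=0 w6=1
t12.Δ3 w7=0 w2=0 w9=1 w5=1 w8=1 clk=1 w4=0 w1=0 w0=0 w6=1
t12.Δ4 w7=0 w2=0 w9=1 w5=1 w8=1 clk=1 w4=0 w1=1 w0=1 w6=1
t13.Δ0 w7=0 w2=0 w9=1 w5=1 w8=1 clk=1 w4=0 w1=1 w0=1 w6=1
t13.Δ1 w7=0 w2=0 w9=1 w5=1 w8=1 clk=0 w4=0 w1=1 w0=1 w6=1
t14.Δ0 w7=0 w2=0 w9=1 w5=1 w8=1 clk=0 w4=0 w1=1 w0=1 w6=1
t14.Δ1 w7=0 w2=0 w9=1 w5=1 w8=1 clk=1 w4=0 w1=1 w0=1 w6=1
t14.Δ2 w7=0 w2=0 w9=1 w5=1 w8=0 clk=1 w4=0 w1=1 w0=1 w6=1
t14.Δ3 w7=0 w2=0 w9=1 w5=0 w8=0 clk=1 w4=0 w1=1 w0=1 w6=1
t14.Δ4 w7=0 w2=0 w9=1 w5=0 w8=0 clk=1 w4=0 w1=0 w0=0 w6=1
t15.Δ0 w7=0 w2=0 w9=1 w5=0 w8=0 clk=1 w4=0 w1=0 w0=0 w6=1
t15.Δ1 w7=0 w2=0 w9=1 w5=0 w8=0 clk=0 w4=0 w1=0 w0=0 w6=1
t16.Δ0 w7=0 w2=0 w9=1 w5=0 w8=0 clk=0 w4=0 w1=0 w0=0 w6=1
t16.Δ1 w7=0 w2=0 w9=1 w5=0 w8=0 clk=1 w4=0 w1=0 w0=0 w6=1
t16.Δ2 w7=0 w2=0 w9=1 w5=0 w8=1 clk=1 w4=0 w1=0 w0=0 w6=1
t16.Δ3 w7=0 w2=0 w9=1 w5=1 w8=1 clk=1 w4=0 w1=0 w0=0 w6=1
t16.Δ4 w7=0 w2=0 w9=1 w5=1 w8=1 clk=1 w4=0 w1=1 w0=1 w6=1
t17.Δ0 w7=0 w2=0 w9=1 w5=1 w8=1 clk=1 w4=0 w1=1 w0=1 w6=1
t17.Δ1 w7=0 w2=0 w9=1 w5=1 w8=1 clk=0 w4=0 w1=1 w0=1 w6=1

4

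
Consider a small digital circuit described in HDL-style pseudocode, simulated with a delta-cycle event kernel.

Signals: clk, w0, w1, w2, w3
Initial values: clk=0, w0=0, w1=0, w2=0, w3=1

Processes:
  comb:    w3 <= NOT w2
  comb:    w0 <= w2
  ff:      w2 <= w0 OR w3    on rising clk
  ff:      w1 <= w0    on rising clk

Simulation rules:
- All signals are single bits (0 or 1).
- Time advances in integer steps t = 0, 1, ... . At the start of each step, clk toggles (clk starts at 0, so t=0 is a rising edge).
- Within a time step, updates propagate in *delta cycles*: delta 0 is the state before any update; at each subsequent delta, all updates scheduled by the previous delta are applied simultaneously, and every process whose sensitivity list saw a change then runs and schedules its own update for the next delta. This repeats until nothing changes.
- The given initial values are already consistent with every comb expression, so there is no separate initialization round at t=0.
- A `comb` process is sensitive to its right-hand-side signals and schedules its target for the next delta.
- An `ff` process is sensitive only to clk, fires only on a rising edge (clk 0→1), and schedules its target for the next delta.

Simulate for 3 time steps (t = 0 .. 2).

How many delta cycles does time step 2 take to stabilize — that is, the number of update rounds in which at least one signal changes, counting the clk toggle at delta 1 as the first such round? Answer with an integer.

2

t=0 Δ0: w1=0 w0=0 clk=0 w3=1 w2=0
  Δ1: clk:0→1
  Δ2: w2:0→1
  Δ3: w0:0→1, w3:1→0
  (3Δ to stable)
t=1 Δ0: w1=0 w0=1 clk=1 w3=0 w2=1
  Δ1: clk:1→0
  (1Δ to stable)
t=2 Δ0: w1=0 w0=1 clk=0 w3=0 w2=1
  Δ1: clk:0→1
  Δ2: w1:0→1
  (2Δ to stable)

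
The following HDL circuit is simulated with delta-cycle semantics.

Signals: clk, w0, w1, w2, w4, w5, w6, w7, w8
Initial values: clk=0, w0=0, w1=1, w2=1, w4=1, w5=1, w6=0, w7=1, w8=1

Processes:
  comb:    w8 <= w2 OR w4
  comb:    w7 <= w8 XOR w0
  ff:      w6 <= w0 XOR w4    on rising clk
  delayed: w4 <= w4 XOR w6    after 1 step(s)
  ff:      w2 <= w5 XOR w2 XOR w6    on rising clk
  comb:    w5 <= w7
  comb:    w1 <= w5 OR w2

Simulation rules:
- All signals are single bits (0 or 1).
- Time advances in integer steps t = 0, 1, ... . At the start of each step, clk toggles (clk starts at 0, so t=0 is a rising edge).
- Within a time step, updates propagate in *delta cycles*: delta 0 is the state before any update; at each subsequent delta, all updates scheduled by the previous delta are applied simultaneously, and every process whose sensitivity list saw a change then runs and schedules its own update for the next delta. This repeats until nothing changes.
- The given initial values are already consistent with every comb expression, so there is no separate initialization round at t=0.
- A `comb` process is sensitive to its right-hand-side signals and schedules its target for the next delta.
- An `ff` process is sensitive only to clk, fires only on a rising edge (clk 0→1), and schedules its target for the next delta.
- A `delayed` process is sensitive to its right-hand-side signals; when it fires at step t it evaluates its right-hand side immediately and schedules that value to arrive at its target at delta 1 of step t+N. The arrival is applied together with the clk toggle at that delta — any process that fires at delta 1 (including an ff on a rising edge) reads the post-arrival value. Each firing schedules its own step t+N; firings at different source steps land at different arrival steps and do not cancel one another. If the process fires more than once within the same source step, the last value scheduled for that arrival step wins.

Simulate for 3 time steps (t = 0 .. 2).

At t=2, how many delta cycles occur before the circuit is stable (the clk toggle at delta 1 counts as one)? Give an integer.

4

[bits: w6,w8,w7,w4,w1,clk,w5,w2,w0]
t=0: Δ0=011110110 Δ1=011111110 Δ2=111111100 | 2Δ
t=1: Δ0=111111100 Δ1=111010100 Δ2=101010100 Δ3=100010100 Δ4=100010000 Δ5=100000000 | 5Δ
t=2: Δ0=100000000 Δ1=100101000 Δ2=110101010 Δ3=111111010 Δ4=111111110 | 4Δ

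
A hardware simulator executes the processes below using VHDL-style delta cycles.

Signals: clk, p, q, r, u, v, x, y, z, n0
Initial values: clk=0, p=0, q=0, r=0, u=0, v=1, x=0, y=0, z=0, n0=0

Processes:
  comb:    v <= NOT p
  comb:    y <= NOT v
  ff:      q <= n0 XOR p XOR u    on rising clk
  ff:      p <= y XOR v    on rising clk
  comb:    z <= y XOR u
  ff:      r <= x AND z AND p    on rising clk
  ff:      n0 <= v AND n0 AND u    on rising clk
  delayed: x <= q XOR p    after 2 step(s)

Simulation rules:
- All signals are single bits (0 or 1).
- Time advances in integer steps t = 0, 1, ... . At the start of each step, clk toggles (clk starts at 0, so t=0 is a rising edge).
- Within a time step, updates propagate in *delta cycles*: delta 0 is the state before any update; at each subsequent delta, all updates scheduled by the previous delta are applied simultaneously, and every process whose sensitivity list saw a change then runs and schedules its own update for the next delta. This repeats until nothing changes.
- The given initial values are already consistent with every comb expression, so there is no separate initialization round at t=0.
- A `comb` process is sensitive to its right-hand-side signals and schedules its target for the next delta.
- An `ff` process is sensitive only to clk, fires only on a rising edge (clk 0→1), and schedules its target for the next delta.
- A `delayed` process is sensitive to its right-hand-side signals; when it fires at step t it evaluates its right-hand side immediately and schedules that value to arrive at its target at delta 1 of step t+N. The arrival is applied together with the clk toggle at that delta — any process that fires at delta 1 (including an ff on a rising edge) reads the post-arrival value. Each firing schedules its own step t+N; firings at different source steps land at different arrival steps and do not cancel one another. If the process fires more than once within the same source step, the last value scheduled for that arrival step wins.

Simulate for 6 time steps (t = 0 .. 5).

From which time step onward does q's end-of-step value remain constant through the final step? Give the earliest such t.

t=0 Δ0: v=1 x=0 clk=0 q=0 y=0 n0=0 p=0 z=0 u=0 r=0
  Δ1: clk:0→1
  Δ2: p:0→1
  Δ3: v:1→0
  Δ4: y:0→1
  Δ5: z:0→1
  (5Δ to stable)
t=1 Δ0: v=0 x=0 clk=1 q=0 y=1 n0=0 p=1 z=1 u=0 r=0
  Δ1: clk:1→0
  (1Δ to stable)
t=2 Δ0: v=0 x=0 clk=0 q=0 y=1 n0=0 p=1 z=1 u=0 r=0
  Δ1: x:0→1, clk:0→1
  Δ2: q:0→1, r:0→1
  (2Δ to stable)
t=3 Δ0: v=0 x=1 clk=1 q=1 y=1 n0=0 p=1 z=1 u=0 r=1
  Δ1: clk:1→0
  (1Δ to stable)
t=4 Δ0: v=0 x=1 clk=0 q=1 y=1 n0=0 p=1 z=1 u=0 r=1
  Δ1: x:1→0, clk:0→1
  Δ2: r:1→0
  (2Δ to stable)
t=5 Δ0: v=0 x=0 clk=1 q=1 y=1 n0=0 p=1 z=1 u=0 r=0
  Δ1: clk:1→0
  (1Δ to stable)

2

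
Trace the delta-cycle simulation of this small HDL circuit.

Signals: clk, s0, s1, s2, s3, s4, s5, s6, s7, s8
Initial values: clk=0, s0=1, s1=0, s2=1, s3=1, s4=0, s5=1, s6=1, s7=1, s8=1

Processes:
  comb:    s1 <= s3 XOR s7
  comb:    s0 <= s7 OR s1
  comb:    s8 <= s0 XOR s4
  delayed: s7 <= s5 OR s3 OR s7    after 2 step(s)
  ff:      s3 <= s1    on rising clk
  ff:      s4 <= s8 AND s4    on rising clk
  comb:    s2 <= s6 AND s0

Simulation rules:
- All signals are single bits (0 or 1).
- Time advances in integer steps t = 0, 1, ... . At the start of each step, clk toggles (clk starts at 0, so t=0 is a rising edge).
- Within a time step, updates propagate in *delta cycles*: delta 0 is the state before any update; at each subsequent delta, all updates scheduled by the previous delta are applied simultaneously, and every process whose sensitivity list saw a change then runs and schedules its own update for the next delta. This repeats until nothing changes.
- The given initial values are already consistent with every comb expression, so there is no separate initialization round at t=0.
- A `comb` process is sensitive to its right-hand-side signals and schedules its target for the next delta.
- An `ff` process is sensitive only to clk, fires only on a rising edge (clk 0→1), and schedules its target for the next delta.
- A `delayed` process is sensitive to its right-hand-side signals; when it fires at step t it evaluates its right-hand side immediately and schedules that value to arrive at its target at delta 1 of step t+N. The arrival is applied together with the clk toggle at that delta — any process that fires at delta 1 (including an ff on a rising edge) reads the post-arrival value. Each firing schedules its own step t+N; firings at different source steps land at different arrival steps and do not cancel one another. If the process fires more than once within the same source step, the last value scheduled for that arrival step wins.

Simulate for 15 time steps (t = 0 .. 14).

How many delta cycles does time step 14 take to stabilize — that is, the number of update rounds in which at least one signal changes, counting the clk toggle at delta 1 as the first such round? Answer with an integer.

3

t=0 Δ0: s0=1 s5=1 s8=1 s6=1 s4=0 s2=1 s1=0 s3=1 clk=0 s7=1
  Δ1: clk:0→1
  Δ2: s3:1→0
  Δ3: s1:0→1
  (3Δ to stable)
t=1 Δ0: s0=1 s5=1 s8=1 s6=1 s4=0 s2=1 s1=1 s3=0 clk=1 s7=1
  Δ1: clk:1→0
  (1Δ to stable)
t=2 Δ0: s0=1 s5=1 s8=1 s6=1 s4=0 s2=1 s1=1 s3=0 clk=0 s7=1
  Δ1: clk:0→1
  Δ2: s3:0→1
  Δ3: s1:1→0
  (3Δ to stable)
t=3 Δ0: s0=1 s5=1 s8=1 s6=1 s4=0 s2=1 s1=0 s3=1 clk=1 s7=1
  Δ1: clk:1→0
  (1Δ to stable)
t=4 Δ0: s0=1 s5=1 s8=1 s6=1 s4=0 s2=1 s1=0 s3=1 clk=0 s7=1
  Δ1: clk:0→1
  Δ2: s3:1→0
  Δ3: s1:0→1
  (3Δ to stable)
t=5 Δ0: s0=1 s5=1 s8=1 s6=1 s4=0 s2=1 s1=1 s3=0 clk=1 s7=1
  Δ1: clk:1→0
  (1Δ to stable)
t=6 Δ0: s0=1 s5=1 s8=1 s6=1 s4=0 s2=1 s1=1 s3=0 clk=0 s7=1
  Δ1: clk:0→1
  Δ2: s3:0→1
  Δ3: s1:1→0
  (3Δ to stable)
t=7 Δ0: s0=1 s5=1 s8=1 s6=1 s4=0 s2=1 s1=0 s3=1 clk=1 s7=1
  Δ1: clk:1→0
  (1Δ to stable)
t=8 Δ0: s0=1 s5=1 s8=1 s6=1 s4=0 s2=1 s1=0 s3=1 clk=0 s7=1
  Δ1: clk:0→1
  Δ2: s3:1→0
  Δ3: s1:0→1
  (3Δ to stable)
t=9 Δ0: s0=1 s5=1 s8=1 s6=1 s4=0 s2=1 s1=1 s3=0 clk=1 s7=1
  Δ1: clk:1→0
  (1Δ to stable)
t=10 Δ0: s0=1 s5=1 s8=1 s6=1 s4=0 s2=1 s1=1 s3=0 clk=0 s7=1
  Δ1: clk:0→1
  Δ2: s3:0→1
  Δ3: s1:1→0
  (3Δ to stable)
t=11 Δ0: s0=1 s5=1 s8=1 s6=1 s4=0 s2=1 s1=0 s3=1 clk=1 s7=1
  Δ1: clk:1→0
  (1Δ to stable)
t=12 Δ0: s0=1 s5=1 s8=1 s6=1 s4=0 s2=1 s1=0 s3=1 clk=0 s7=1
  Δ1: clk:0→1
  Δ2: s3:1→0
  Δ3: s1:0→1
  (3Δ to stable)
t=13 Δ0: s0=1 s5=1 s8=1 s6=1 s4=0 s2=1 s1=1 s3=0 clk=1 s7=1
  Δ1: clk:1→0
  (1Δ to stable)
t=14 Δ0: s0=1 s5=1 s8=1 s6=1 s4=0 s2=1 s1=1 s3=0 clk=0 s7=1
  Δ1: clk:0→1
  Δ2: s3:0→1
  Δ3: s1:1→0
  (3Δ to stable)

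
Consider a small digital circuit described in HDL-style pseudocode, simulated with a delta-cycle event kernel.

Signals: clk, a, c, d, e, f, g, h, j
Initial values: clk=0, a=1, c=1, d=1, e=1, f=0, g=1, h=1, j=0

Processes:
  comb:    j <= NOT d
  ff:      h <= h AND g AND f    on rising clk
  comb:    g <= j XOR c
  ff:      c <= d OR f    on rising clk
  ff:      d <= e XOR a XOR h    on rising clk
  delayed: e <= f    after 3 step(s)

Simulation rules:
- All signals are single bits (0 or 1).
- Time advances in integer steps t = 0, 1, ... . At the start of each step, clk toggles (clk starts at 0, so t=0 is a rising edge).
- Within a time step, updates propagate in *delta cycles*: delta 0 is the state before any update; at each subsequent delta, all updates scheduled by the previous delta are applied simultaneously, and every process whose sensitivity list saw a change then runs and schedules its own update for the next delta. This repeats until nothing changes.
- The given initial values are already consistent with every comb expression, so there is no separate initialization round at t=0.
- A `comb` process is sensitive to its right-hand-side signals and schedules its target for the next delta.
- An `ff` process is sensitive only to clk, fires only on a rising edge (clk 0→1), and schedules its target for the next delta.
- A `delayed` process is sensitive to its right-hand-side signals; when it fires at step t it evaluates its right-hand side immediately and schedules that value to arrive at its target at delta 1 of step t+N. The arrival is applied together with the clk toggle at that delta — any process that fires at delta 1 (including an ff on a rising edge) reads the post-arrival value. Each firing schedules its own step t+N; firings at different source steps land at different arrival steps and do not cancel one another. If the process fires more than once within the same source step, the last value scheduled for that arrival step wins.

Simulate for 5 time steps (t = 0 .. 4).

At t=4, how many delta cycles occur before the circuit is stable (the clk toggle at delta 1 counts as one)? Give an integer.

3

[bits: clk,d,j,a,e,h,g,c,f]
t=0: Δ0=010111110 Δ1=110111110 Δ2=110110110 | 2Δ
t=1: Δ0=110110110 Δ1=010110110 | 1Δ
t=2: Δ0=010110110 Δ1=110110110 Δ2=100110110 Δ3=101110110 Δ4=101110010 | 4Δ
t=3: Δ0=101110010 Δ1=001110010 | 1Δ
t=4: Δ0=001110010 Δ1=101110010 Δ2=101110000 Δ3=101110100 | 3Δ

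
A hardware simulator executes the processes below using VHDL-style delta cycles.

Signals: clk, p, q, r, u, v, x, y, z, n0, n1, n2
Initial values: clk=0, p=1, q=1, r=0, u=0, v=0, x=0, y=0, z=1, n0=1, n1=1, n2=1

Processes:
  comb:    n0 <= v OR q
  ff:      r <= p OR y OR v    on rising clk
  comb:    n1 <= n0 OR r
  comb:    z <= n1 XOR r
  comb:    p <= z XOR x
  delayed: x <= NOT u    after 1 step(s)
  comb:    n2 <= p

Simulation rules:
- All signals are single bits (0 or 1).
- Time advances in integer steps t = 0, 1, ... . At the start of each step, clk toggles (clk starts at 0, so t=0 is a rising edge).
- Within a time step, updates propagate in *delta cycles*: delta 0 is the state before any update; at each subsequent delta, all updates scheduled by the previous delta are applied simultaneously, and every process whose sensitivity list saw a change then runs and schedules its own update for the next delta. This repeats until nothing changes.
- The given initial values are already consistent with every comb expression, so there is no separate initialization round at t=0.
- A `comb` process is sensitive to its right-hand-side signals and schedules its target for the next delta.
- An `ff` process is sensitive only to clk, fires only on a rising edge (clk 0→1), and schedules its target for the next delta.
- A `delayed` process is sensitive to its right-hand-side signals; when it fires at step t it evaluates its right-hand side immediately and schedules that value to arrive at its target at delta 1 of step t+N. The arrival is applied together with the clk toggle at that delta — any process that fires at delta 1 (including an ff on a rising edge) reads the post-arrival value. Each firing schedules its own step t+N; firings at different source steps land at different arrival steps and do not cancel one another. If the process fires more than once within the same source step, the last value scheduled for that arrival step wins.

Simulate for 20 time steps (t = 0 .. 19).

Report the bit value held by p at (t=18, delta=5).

t=0 Δ0: z=1 n1=1 u=0 y=0 q=1 r=0 n0=1 n2=1 p=1 clk=0 x=0 v=0
  Δ1: clk:0→1
  Δ2: r:0→1
  Δ3: z:1→0
  Δ4: p:1→0
  Δ5: n2:1→0
  (5Δ to stable)
t=1 Δ0: z=0 n1=1 u=0 y=0 q=1 r=1 n0=1 n2=0 p=0 clk=1 x=0 v=0
  Δ1: clk:1→0
  (1Δ to stable)
t=2 Δ0: z=0 n1=1 u=0 y=0 q=1 r=1 n0=1 n2=0 p=0 clk=0 x=0 v=0
  Δ1: clk:0→1
  Δ2: r:1→0
  Δ3: z:0→1
  Δ4: p:0→1
  Δ5: n2:0→1
  (5Δ to stable)
t=3 Δ0: z=1 n1=1 u=0 y=0 q=1 r=0 n0=1 n2=1 p=1 clk=1 x=0 v=0
  Δ1: clk:1→0
  (1Δ to stable)
t=4 Δ0: z=1 n1=1 u=0 y=0 q=1 r=0 n0=1 n2=1 p=1 clk=0 x=0 v=0
  Δ1: clk:0→1
  Δ2: r:0→1
  Δ3: z:1→0
  Δ4: p:1→0
  Δ5: n2:1→0
  (5Δ to stable)
t=5 Δ0: z=0 n1=1 u=0 y=0 q=1 r=1 n0=1 n2=0 p=0 clk=1 x=0 v=0
  Δ1: clk:1→0
  (1Δ to stable)
t=6 Δ0: z=0 n1=1 u=0 y=0 q=1 r=1 n0=1 n2=0 p=0 clk=0 x=0 v=0
  Δ1: clk:0→1
  Δ2: r:1→0
  Δ3: z:0→1
  Δ4: p:0→1
  Δ5: n2:0→1
  (5Δ to stable)
t=7 Δ0: z=1 n1=1 u=0 y=0 q=1 r=0 n0=1 n2=1 p=1 clk=1 x=0 v=0
  Δ1: clk:1→0
  (1Δ to stable)
t=8 Δ0: z=1 n1=1 u=0 y=0 q=1 r=0 n0=1 n2=1 p=1 clk=0 x=0 v=0
  Δ1: clk:0→1
  Δ2: r:0→1
  Δ3: z:1→0
  Δ4: p:1→0
  Δ5: n2:1→0
  (5Δ to stable)
t=9 Δ0: z=0 n1=1 u=0 y=0 q=1 r=1 n0=1 n2=0 p=0 clk=1 x=0 v=0
  Δ1: clk:1→0
  (1Δ to stable)
t=10 Δ0: z=0 n1=1 u=0 y=0 q=1 r=1 n0=1 n2=0 p=0 clk=0 x=0 v=0
  Δ1: clk:0→1
  Δ2: r:1→0
  Δ3: z:0→1
  Δ4: p:0→1
  Δ5: n2:0→1
  (5Δ to stable)
t=11 Δ0: z=1 n1=1 u=0 y=0 q=1 r=0 n0=1 n2=1 p=1 clk=1 x=0 v=0
  Δ1: clk:1→0
  (1Δ to stable)
t=12 Δ0: z=1 n1=1 u=0 y=0 q=1 r=0 n0=1 n2=1 p=1 clk=0 x=0 v=0
  Δ1: clk:0→1
  Δ2: r:0→1
  Δ3: z:1→0
  Δ4: p:1→0
  Δ5: n2:1→0
  (5Δ to stable)
t=13 Δ0: z=0 n1=1 u=0 y=0 q=1 r=1 n0=1 n2=0 p=0 clk=1 x=0 v=0
  Δ1: clk:1→0
  (1Δ to stable)
t=14 Δ0: z=0 n1=1 u=0 y=0 q=1 r=1 n0=1 n2=0 p=0 clk=0 x=0 v=0
  Δ1: clk:0→1
  Δ2: r:1→0
  Δ3: z:0→1
  Δ4: p:0→1
  Δ5: n2:0→1
  (5Δ to stable)
t=15 Δ0: z=1 n1=1 u=0 y=0 q=1 r=0 n0=1 n2=1 p=1 clk=1 x=0 v=0
  Δ1: clk:1→0
  (1Δ to stable)
t=16 Δ0: z=1 n1=1 u=0 y=0 q=1 r=0 n0=1 n2=1 p=1 clk=0 x=0 v=0
  Δ1: clk:0→1
  Δ2: r:0→1
  Δ3: z:1→0
  Δ4: p:1→0
  Δ5: n2:1→0
  (5Δ to stable)
t=17 Δ0: z=0 n1=1 u=0 y=0 q=1 r=1 n0=1 n2=0 p=0 clk=1 x=0 v=0
  Δ1: clk:1→0
  (1Δ to stable)
t=18 Δ0: z=0 n1=1 u=0 y=0 q=1 r=1 n0=1 n2=0 p=0 clk=0 x=0 v=0
  Δ1: clk:0→1
  Δ2: r:1→0
  Δ3: z:0→1
  Δ4: p:0→1
  Δ5: n2:0→1
  (5Δ to stable)
t=19 Δ0: z=1 n1=1 u=0 y=0 q=1 r=0 n0=1 n2=1 p=1 clk=1 x=0 v=0
  Δ1: clk:1→0
  (1Δ to stable)

1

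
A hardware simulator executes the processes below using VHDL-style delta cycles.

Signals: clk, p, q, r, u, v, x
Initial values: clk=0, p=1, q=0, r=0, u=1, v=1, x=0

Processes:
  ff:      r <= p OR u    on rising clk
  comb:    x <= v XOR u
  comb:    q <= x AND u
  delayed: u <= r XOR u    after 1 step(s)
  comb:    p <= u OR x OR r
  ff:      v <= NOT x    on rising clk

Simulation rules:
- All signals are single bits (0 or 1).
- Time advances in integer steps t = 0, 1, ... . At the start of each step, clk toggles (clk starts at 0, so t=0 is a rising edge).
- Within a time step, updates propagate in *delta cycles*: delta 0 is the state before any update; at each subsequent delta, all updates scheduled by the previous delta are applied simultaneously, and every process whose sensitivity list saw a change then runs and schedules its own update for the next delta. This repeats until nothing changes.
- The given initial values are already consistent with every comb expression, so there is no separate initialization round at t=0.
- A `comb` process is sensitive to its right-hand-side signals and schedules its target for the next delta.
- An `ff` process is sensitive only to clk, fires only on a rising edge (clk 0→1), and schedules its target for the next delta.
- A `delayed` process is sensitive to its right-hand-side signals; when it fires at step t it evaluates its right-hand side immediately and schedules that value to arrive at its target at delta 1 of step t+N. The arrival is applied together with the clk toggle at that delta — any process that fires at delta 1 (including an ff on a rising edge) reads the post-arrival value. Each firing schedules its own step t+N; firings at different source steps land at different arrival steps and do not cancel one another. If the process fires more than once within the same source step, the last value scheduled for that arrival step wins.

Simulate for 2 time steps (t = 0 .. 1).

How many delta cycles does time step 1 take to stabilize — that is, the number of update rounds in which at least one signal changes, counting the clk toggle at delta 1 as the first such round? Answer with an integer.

[bits: r,q,v,p,u,clk,x]
t=0: Δ0=0011100 Δ1=0011110 Δ2=1011110 | 2Δ
t=1: Δ0=1011110 Δ1=1011000 Δ2=1011001 | 2Δ

2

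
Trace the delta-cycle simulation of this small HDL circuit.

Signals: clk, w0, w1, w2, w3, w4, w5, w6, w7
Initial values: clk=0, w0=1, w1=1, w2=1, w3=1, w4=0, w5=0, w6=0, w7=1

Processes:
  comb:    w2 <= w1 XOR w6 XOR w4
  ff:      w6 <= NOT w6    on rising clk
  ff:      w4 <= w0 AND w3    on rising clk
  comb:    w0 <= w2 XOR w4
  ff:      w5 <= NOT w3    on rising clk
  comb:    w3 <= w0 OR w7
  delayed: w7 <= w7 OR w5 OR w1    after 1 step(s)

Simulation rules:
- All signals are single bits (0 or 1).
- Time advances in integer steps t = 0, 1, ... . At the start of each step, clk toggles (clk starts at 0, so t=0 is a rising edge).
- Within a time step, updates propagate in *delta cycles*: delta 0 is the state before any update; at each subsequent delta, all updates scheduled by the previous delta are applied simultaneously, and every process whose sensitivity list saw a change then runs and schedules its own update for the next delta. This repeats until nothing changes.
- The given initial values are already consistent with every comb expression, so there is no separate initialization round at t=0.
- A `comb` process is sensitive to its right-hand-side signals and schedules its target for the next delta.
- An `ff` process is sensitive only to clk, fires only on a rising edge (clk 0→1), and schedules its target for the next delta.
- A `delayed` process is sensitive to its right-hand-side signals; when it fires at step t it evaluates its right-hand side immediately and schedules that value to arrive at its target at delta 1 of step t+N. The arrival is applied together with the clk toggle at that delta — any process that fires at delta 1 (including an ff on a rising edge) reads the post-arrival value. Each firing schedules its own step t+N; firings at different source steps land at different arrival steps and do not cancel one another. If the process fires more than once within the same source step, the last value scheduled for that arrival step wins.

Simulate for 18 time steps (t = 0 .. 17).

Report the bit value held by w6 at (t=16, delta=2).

1

[bits: w6,w1,w5,w7,w0,w3,w4,clk,w2]
t=0: Δ0=010111001 Δ1=010111011 Δ2=110111111 Δ3=110101111 | 3Δ
t=1: Δ0=110101111 Δ1=110101101 | 1Δ
t=2: Δ0=110101101 Δ1=110101111 Δ2=010101011 Δ3=010111011 | 3Δ
t=3: Δ0=010111011 Δ1=010111001 | 1Δ
t=4: Δ0=010111001 Δ1=010111011 Δ2=110111111 Δ3=110101111 | 3Δ
t=5: Δ0=110101111 Δ1=110101101 | 1Δ
t=6: Δ0=110101101 Δ1=110101111 Δ2=010101011 Δ3=010111011 | 3Δ
t=7: Δ0=010111011 Δ1=010111001 | 1Δ
t=8: Δ0=010111001 Δ1=010111011 Δ2=110111111 Δ3=110101111 | 3Δ
t=9: Δ0=110101111 Δ1=110101101 | 1Δ
t=10: Δ0=110101101 Δ1=110101111 Δ2=010101011 Δ3=010111011 | 3Δ
t=11: Δ0=010111011 Δ1=010111001 | 1Δ
t=12: Δ0=010111001 Δ1=010111011 Δ2=110111111 Δ3=110101111 | 3Δ
t=13: Δ0=110101111 Δ1=110101101 | 1Δ
t=14: Δ0=110101101 Δ1=110101111 Δ2=010101011 Δ3=010111011 | 3Δ
t=15: Δ0=010111011 Δ1=010111001 | 1Δ
t=16: Δ0=010111001 Δ1=010111011 Δ2=110111111 Δ3=110101111 | 3Δ
t=17: Δ0=110101111 Δ1=110101101 | 1Δ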